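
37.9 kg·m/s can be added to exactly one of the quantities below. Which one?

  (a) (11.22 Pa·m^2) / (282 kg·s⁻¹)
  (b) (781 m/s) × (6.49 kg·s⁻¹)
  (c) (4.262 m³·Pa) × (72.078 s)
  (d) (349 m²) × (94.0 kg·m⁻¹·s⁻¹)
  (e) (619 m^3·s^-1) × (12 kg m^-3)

Reference: kg·m·s⁻¹.
Each option:
  (a) [kg·m·s⁻²] / [kg·s⁻¹] = m·s⁻¹
  (b) [m·s⁻¹] · [kg·s⁻¹] = kg·m·s⁻²
  (c) [kg·m²·s⁻²] · [s] = kg·m²·s⁻¹
  (d) [m²] · [kg·m⁻¹·s⁻¹] = kg·m·s⁻¹  ← same
  (e) [m³·s⁻¹] · [kg·m⁻³] = kg·s⁻¹
Only (d) matches kg·m·s⁻¹.

(d)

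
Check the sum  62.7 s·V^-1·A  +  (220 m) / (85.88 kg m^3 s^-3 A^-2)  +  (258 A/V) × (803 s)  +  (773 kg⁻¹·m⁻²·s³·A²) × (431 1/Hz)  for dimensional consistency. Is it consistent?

No

Reduce each to base SI dimensions:
  62.7 s·V^-1·A:  A·s·V⁻¹ = A·s·(J·C⁻¹)⁻¹ = kg⁻¹·m⁻²·s⁴·A²
  (220 m) / (85.88 kg m^3 s^-3 A^-2):  [m] / [kg·m³·s⁻³·A⁻²] = kg⁻¹·m⁻²·s³·A²
  (258 A/V) × (803 s):  [kg⁻¹·m⁻²·s³·A²] · [s] = kg⁻¹·m⁻²·s⁴·A²
  (773 kg⁻¹·m⁻²·s³·A²) × (431 1/Hz):  [kg⁻¹·m⁻²·s³·A²] · [s] = kg⁻¹·m⁻²·s⁴·A²
The terms do not share a single dimension (kg⁻¹·m⁻²·s³·A² vs kg⁻¹·m⁻²·s⁴·A²).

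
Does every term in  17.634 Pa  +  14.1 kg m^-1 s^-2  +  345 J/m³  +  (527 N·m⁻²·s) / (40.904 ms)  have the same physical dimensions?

Yes

Reduce each to base SI dimensions:
  17.634 Pa:  Pa = N·m⁻² = kg·m⁻¹·s⁻²
  14.1 kg m^-1 s^-2:  kg·m⁻¹·s⁻²
  345 J/m³:  J·m⁻³ = N·m·m⁻³ = kg·m⁻¹·s⁻²
  (527 N·m⁻²·s) / (40.904 ms):  [kg·m⁻¹·s⁻¹] / [s] = kg·m⁻¹·s⁻²
Every term reduces to kg·m⁻¹·s⁻².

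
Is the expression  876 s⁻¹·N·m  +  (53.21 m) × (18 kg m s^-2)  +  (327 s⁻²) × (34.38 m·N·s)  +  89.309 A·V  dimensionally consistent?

Reduce each to base SI dimensions:
  876 s⁻¹·N·m:  N·m·s⁻¹ = kg·m·s⁻²·m·s⁻¹ = kg·m²·s⁻³
  (53.21 m) × (18 kg m s^-2):  [m] · [kg·m·s⁻²] = kg·m²·s⁻²
  (327 s⁻²) × (34.38 m·N·s):  [s⁻²] · [kg·m²·s⁻¹] = kg·m²·s⁻³
  89.309 A·V:  V·A = J·C⁻¹·A = kg·m²·s⁻³
The terms do not share a single dimension (kg·m²·s⁻² vs kg·m²·s⁻³).

No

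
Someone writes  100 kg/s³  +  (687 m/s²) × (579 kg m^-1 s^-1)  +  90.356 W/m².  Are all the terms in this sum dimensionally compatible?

In SI base units:
  100 kg/s³:  kg·s⁻³
  (687 m/s²) × (579 kg m^-1 s^-1):  [m·s⁻²] · [kg·m⁻¹·s⁻¹] = kg·s⁻³
  90.356 W/m²:  W·m⁻² = J·s⁻¹·m⁻² = kg·s⁻³
Every term reduces to kg·s⁻³.

Yes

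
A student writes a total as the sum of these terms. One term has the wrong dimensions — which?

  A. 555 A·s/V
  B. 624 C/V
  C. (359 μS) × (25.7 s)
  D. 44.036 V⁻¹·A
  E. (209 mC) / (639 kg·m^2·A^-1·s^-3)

Work out the base dimensions of each:
  A. A·s·V⁻¹ = A·s·(J·C⁻¹)⁻¹ = kg⁻¹·m⁻²·s⁴·A²
  B. C·V⁻¹ = s·A·(J·C⁻¹)⁻¹ = kg⁻¹·m⁻²·s⁴·A²
  C. [kg⁻¹·m⁻²·s³·A²] · [s] = kg⁻¹·m⁻²·s⁴·A²
  D. A·V⁻¹ = A·(J·C⁻¹)⁻¹ = kg⁻¹·m⁻²·s³·A²
  E. [s·A] / [kg·m²·s⁻³·A⁻¹] = kg⁻¹·m⁻²·s⁴·A²
All reduce to kg⁻¹·m⁻²·s⁴·A² except D., which is kg⁻¹·m⁻²·s³·A².

D.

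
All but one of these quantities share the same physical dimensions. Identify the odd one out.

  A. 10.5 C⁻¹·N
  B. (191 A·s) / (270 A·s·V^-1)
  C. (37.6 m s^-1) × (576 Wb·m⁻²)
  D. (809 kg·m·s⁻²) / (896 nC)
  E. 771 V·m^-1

Reduce each to base SI dimensions:
  A. N·C⁻¹ = kg·m·s⁻²·(s·A)⁻¹ = kg·m·s⁻³·A⁻¹
  B. [s·A] / [kg⁻¹·m⁻²·s⁴·A²] = kg·m²·s⁻³·A⁻¹
  C. [m·s⁻¹] · [kg·s⁻²·A⁻¹] = kg·m·s⁻³·A⁻¹
  D. [kg·m·s⁻²] / [s·A] = kg·m·s⁻³·A⁻¹
  E. V·m⁻¹ = J·C⁻¹·m⁻¹ = kg·m·s⁻³·A⁻¹
All reduce to kg·m·s⁻³·A⁻¹ except B., which is kg·m²·s⁻³·A⁻¹.

B.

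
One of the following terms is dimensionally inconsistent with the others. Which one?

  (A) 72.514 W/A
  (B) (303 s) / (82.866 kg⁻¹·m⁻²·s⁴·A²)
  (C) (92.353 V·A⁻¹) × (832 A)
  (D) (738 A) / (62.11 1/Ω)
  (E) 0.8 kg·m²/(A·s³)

(B)

Reduce each to base SI dimensions:
  (A) W·A⁻¹ = J·s⁻¹·A⁻¹ = kg·m²·s⁻³·A⁻¹
  (B) [s] / [kg⁻¹·m⁻²·s⁴·A²] = kg·m²·s⁻³·A⁻²
  (C) [kg·m²·s⁻³·A⁻²] · [A] = kg·m²·s⁻³·A⁻¹
  (D) [A] / [kg⁻¹·m⁻²·s³·A²] = kg·m²·s⁻³·A⁻¹
  (E) kg·m²·s⁻³·A⁻¹
All reduce to kg·m²·s⁻³·A⁻¹ except (B), which is kg·m²·s⁻³·A⁻².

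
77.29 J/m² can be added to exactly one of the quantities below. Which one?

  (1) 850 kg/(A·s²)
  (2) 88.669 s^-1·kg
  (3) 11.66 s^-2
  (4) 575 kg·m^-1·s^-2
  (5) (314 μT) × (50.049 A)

Reference: J·m⁻² = N·m·m⁻² = kg·s⁻².
Each option:
  (1) kg·s⁻²·A⁻¹
  (2) kg·s⁻¹
  (3) s⁻²
  (4) kg·m⁻¹·s⁻²
  (5) [kg·s⁻²·A⁻¹] · [A] = kg·s⁻²  ← same
Only (5) matches kg·s⁻².

(5)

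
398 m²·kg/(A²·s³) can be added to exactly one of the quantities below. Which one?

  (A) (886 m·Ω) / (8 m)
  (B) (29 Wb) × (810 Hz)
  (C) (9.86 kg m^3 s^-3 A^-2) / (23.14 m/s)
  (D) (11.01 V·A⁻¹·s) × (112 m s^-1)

(A)

Reference: kg·m²·s⁻³·A⁻².
Each option:
  (A) [kg·m³·s⁻³·A⁻²] / [m] = kg·m²·s⁻³·A⁻²  ← same
  (B) [kg·m²·s⁻²·A⁻¹] · [s⁻¹] = kg·m²·s⁻³·A⁻¹
  (C) [kg·m³·s⁻³·A⁻²] / [m·s⁻¹] = kg·m²·s⁻²·A⁻²
  (D) [kg·m²·s⁻²·A⁻²] · [m·s⁻¹] = kg·m³·s⁻³·A⁻²
Only (A) matches kg·m²·s⁻³·A⁻².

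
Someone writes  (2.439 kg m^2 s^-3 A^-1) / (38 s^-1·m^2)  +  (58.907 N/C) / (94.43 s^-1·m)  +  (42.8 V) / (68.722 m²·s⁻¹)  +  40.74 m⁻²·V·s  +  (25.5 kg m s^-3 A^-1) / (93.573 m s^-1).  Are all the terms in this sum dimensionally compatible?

In SI base units:
  (2.439 kg m^2 s^-3 A^-1) / (38 s^-1·m^2):  [kg·m²·s⁻³·A⁻¹] / [m²·s⁻¹] = kg·s⁻²·A⁻¹
  (58.907 N/C) / (94.43 s^-1·m):  [kg·m·s⁻³·A⁻¹] / [m·s⁻¹] = kg·s⁻²·A⁻¹
  (42.8 V) / (68.722 m²·s⁻¹):  [kg·m²·s⁻³·A⁻¹] / [m²·s⁻¹] = kg·s⁻²·A⁻¹
  40.74 m⁻²·V·s:  V·s·m⁻² = J·C⁻¹·s·m⁻² = kg·s⁻²·A⁻¹
  (25.5 kg m s^-3 A^-1) / (93.573 m s^-1):  [kg·m·s⁻³·A⁻¹] / [m·s⁻¹] = kg·s⁻²·A⁻¹
Every term reduces to kg·s⁻²·A⁻¹.

Yes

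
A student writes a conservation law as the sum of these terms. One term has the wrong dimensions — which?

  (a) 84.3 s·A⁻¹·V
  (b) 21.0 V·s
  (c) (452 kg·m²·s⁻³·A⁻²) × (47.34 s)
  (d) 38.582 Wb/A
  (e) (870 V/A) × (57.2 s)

(b)

Work out the base dimensions of each:
  (a) V·s·A⁻¹ = J·C⁻¹·s·A⁻¹ = kg·m²·s⁻²·A⁻²
  (b) V·s = J·C⁻¹·s = kg·m²·s⁻²·A⁻¹
  (c) [kg·m²·s⁻³·A⁻²] · [s] = kg·m²·s⁻²·A⁻²
  (d) Wb·A⁻¹ = V·s·A⁻¹ = kg·m²·s⁻²·A⁻²
  (e) [kg·m²·s⁻³·A⁻²] · [s] = kg·m²·s⁻²·A⁻²
All reduce to kg·m²·s⁻²·A⁻² except (b), which is kg·m²·s⁻²·A⁻¹.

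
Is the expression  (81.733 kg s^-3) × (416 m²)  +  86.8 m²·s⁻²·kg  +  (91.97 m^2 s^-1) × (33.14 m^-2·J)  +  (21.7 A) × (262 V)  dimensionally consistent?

Expand each in SI base units:
  (81.733 kg s^-3) × (416 m²):  [kg·s⁻³] · [m²] = kg·m²·s⁻³
  86.8 m²·s⁻²·kg:  kg·m²·s⁻²
  (91.97 m^2 s^-1) × (33.14 m^-2·J):  [m²·s⁻¹] · [kg·s⁻²] = kg·m²·s⁻³
  (21.7 A) × (262 V):  [A] · [kg·m²·s⁻³·A⁻¹] = kg·m²·s⁻³
The terms do not share a single dimension (kg·m²·s⁻² vs kg·m²·s⁻³).

No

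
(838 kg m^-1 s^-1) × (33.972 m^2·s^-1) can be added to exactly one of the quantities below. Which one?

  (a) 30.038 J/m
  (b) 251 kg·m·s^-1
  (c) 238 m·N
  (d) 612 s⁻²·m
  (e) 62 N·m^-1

Reference: [kg·m⁻¹·s⁻¹] · [m²·s⁻¹] = kg·m·s⁻².
Each option:
  (a) J·m⁻¹ = N·m·m⁻¹ = kg·m·s⁻²  ← same
  (b) kg·m·s⁻¹
  (c) N·m = kg·m·s⁻²·m = kg·m²·s⁻²
  (d) m·s⁻²
  (e) N·m⁻¹ = kg·m·s⁻²·m⁻¹ = kg·s⁻²
Only (a) matches kg·m·s⁻².

(a)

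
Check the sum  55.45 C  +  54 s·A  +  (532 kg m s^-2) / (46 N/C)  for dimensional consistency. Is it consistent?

Yes

Reduce each to base SI dimensions:
  55.45 C:  C = s·A
  54 s·A:  A·s = s·A
  (532 kg m s^-2) / (46 N/C):  [kg·m·s⁻²] / [kg·m·s⁻³·A⁻¹] = s·A
Every term reduces to s·A.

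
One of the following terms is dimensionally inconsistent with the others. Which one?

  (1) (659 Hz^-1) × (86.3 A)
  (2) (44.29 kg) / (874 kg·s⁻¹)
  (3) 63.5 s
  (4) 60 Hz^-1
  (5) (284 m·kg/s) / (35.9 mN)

(1)

Dimensions:
  (1) [s] · [A] = s·A
  (2) [kg] / [kg·s⁻¹] = s
  (3) s
  (4) Hz⁻¹ = (s⁻¹)⁻¹ = s
  (5) [kg·m·s⁻¹] / [kg·m·s⁻²] = s
All reduce to s except (1), which is s·A.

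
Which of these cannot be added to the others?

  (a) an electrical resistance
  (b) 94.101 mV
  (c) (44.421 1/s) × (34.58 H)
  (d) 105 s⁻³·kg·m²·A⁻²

(b)

Expand each in SI base units:
  (a) [electrical resistance] = kg·m²·s⁻³·A⁻²
  (b) V = J·C⁻¹ = kg·m²·s⁻³·A⁻¹
  (c) [s⁻¹] · [kg·m²·s⁻²·A⁻²] = kg·m²·s⁻³·A⁻²
  (d) kg·m²·s⁻³·A⁻²
All reduce to kg·m²·s⁻³·A⁻² except (b), which is kg·m²·s⁻³·A⁻¹.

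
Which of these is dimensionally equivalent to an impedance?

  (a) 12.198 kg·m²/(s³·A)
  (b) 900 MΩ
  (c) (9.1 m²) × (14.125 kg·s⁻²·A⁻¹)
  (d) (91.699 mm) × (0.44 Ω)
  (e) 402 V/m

(b)

Reference: [impedance] = kg·m²·s⁻³·A⁻².
Each option:
  (a) kg·m²·s⁻³·A⁻¹
  (b) Ω = V·A⁻¹ = kg·m²·s⁻³·A⁻²  ← same
  (c) [m²] · [kg·s⁻²·A⁻¹] = kg·m²·s⁻²·A⁻¹
  (d) [m] · [kg·m²·s⁻³·A⁻²] = kg·m³·s⁻³·A⁻²
  (e) V·m⁻¹ = J·C⁻¹·m⁻¹ = kg·m·s⁻³·A⁻¹
Only (b) matches kg·m²·s⁻³·A⁻².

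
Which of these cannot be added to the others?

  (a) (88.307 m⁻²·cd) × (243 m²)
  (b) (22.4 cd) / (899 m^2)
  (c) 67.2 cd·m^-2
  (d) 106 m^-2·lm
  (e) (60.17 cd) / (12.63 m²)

Work out the base dimensions of each:
  (a) [m⁻²·cd] · [m²] = cd
  (b) [cd] / [m²] = m⁻²·cd
  (c) cd·m⁻² = m⁻²·cd
  (d) lm·m⁻² = cd·m⁻² = m⁻²·cd
  (e) [cd] / [m²] = m⁻²·cd
All reduce to m⁻²·cd except (a), which is cd.

(a)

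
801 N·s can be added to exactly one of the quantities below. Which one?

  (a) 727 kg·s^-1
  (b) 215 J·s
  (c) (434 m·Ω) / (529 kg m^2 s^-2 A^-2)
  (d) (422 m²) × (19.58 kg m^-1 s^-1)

Reference: N·s = kg·m·s⁻²·s = kg·m·s⁻¹.
Each option:
  (a) kg·s⁻¹
  (b) J·s = N·m·s = kg·m²·s⁻¹
  (c) [kg·m³·s⁻³·A⁻²] / [kg·m²·s⁻²·A⁻²] = m·s⁻¹
  (d) [m²] · [kg·m⁻¹·s⁻¹] = kg·m·s⁻¹  ← same
Only (d) matches kg·m·s⁻¹.

(d)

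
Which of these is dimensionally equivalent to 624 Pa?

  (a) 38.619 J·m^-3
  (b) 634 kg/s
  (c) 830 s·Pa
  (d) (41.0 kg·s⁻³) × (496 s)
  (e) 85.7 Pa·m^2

Reference: Pa = N·m⁻² = kg·m⁻¹·s⁻².
Each option:
  (a) J·m⁻³ = N·m·m⁻³ = kg·m⁻¹·s⁻²  ← same
  (b) kg·s⁻¹
  (c) Pa·s = N·m⁻²·s = kg·m⁻¹·s⁻¹
  (d) [kg·s⁻³] · [s] = kg·s⁻²
  (e) Pa·m² = N·m⁻²·m² = kg·m·s⁻²
Only (a) matches kg·m⁻¹·s⁻².

(a)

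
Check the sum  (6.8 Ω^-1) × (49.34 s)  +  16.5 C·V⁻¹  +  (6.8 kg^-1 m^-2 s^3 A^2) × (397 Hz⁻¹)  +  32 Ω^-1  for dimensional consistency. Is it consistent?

No

Dimensions:
  (6.8 Ω^-1) × (49.34 s):  [kg⁻¹·m⁻²·s³·A²] · [s] = kg⁻¹·m⁻²·s⁴·A²
  16.5 C·V⁻¹:  C·V⁻¹ = s·A·(J·C⁻¹)⁻¹ = kg⁻¹·m⁻²·s⁴·A²
  (6.8 kg^-1 m^-2 s^3 A^2) × (397 Hz⁻¹):  [kg⁻¹·m⁻²·s³·A²] · [s] = kg⁻¹·m⁻²·s⁴·A²
  32 Ω^-1:  Ω⁻¹ = (V·A⁻¹)⁻¹ = kg⁻¹·m⁻²·s³·A²
The terms do not share a single dimension (kg⁻¹·m⁻²·s³·A² vs kg⁻¹·m⁻²·s⁴·A²).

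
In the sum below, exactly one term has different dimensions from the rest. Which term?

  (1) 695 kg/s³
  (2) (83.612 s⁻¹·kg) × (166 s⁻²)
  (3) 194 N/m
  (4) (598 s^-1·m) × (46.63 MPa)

(3)

Work out the base dimensions of each:
  (1) kg·s⁻³
  (2) [kg·s⁻¹] · [s⁻²] = kg·s⁻³
  (3) N·m⁻¹ = kg·m·s⁻²·m⁻¹ = kg·s⁻²
  (4) [m·s⁻¹] · [kg·m⁻¹·s⁻²] = kg·s⁻³
All reduce to kg·s⁻³ except (3), which is kg·s⁻².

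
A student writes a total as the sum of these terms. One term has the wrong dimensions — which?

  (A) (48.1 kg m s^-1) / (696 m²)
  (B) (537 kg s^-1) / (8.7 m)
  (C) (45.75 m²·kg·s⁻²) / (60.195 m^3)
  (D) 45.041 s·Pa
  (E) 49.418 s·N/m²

(C)

Work out the base dimensions of each:
  (A) [kg·m·s⁻¹] / [m²] = kg·m⁻¹·s⁻¹
  (B) [kg·s⁻¹] / [m] = kg·m⁻¹·s⁻¹
  (C) [kg·m²·s⁻²] / [m³] = kg·m⁻¹·s⁻²
  (D) Pa·s = N·m⁻²·s = kg·m⁻¹·s⁻¹
  (E) N·s·m⁻² = kg·m·s⁻²·s·m⁻² = kg·m⁻¹·s⁻¹
All reduce to kg·m⁻¹·s⁻¹ except (C), which is kg·m⁻¹·s⁻².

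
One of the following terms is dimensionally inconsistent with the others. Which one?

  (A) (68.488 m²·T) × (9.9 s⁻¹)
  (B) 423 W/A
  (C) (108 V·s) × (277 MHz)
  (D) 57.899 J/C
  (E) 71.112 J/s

(E)

Work out the base dimensions of each:
  (A) [kg·m²·s⁻²·A⁻¹] · [s⁻¹] = kg·m²·s⁻³·A⁻¹
  (B) W·A⁻¹ = J·s⁻¹·A⁻¹ = kg·m²·s⁻³·A⁻¹
  (C) [kg·m²·s⁻²·A⁻¹] · [s⁻¹] = kg·m²·s⁻³·A⁻¹
  (D) J·C⁻¹ = N·m·(s·A)⁻¹ = kg·m²·s⁻³·A⁻¹
  (E) J·s⁻¹ = N·m·s⁻¹ = kg·m²·s⁻³
All reduce to kg·m²·s⁻³·A⁻¹ except (E), which is kg·m²·s⁻³.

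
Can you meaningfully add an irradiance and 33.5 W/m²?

Work out the base dimensions of each:
  an irradiance:  [irradiance] = kg·s⁻³
  33.5 W/m²:  W·m⁻² = J·s⁻¹·m⁻² = kg·s⁻³
Both are kg·s⁻³, so they have the same dimensions and can be added.

Yes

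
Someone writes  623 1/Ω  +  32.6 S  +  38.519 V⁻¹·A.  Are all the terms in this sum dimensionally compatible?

Yes

Work out the base dimensions of each:
  623 1/Ω:  Ω⁻¹ = (V·A⁻¹)⁻¹ = kg⁻¹·m⁻²·s³·A²
  32.6 S:  S = Ω⁻¹ = kg⁻¹·m⁻²·s³·A²
  38.519 V⁻¹·A:  A·V⁻¹ = A·(J·C⁻¹)⁻¹ = kg⁻¹·m⁻²·s³·A²
Every term reduces to kg⁻¹·m⁻²·s³·A².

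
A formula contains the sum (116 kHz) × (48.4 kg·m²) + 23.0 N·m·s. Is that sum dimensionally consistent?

Reduce each to base SI dimensions:
  (116 kHz) × (48.4 kg·m²):  [s⁻¹] · [kg·m²] = kg·m²·s⁻¹
  23.0 N·m·s:  N·m·s = kg·m·s⁻²·m·s = kg·m²·s⁻¹
Both are kg·m²·s⁻¹, so they have the same dimensions and can be added.

Yes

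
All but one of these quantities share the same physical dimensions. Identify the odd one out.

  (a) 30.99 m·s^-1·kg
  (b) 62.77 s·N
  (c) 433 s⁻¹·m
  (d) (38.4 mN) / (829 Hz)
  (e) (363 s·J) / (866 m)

Work out the base dimensions of each:
  (a) kg·m·s⁻¹
  (b) N·s = kg·m·s⁻²·s = kg·m·s⁻¹
  (c) m·s⁻¹
  (d) [kg·m·s⁻²] / [s⁻¹] = kg·m·s⁻¹
  (e) [kg·m²·s⁻¹] / [m] = kg·m·s⁻¹
All reduce to kg·m·s⁻¹ except (c), which is m·s⁻¹.

(c)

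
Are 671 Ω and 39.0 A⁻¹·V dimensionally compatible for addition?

Yes

Dimensions:
  671 Ω:  Ω = V·A⁻¹ = kg·m²·s⁻³·A⁻²
  39.0 A⁻¹·V:  V·A⁻¹ = J·C⁻¹·A⁻¹ = kg·m²·s⁻³·A⁻²
Both are kg·m²·s⁻³·A⁻², so they have the same dimensions and can be added.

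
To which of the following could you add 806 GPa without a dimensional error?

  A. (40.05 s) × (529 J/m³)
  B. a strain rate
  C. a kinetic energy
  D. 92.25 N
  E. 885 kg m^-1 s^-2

Reference: Pa = N·m⁻² = kg·m⁻¹·s⁻².
Each option:
  A. [s] · [kg·m⁻¹·s⁻²] = kg·m⁻¹·s⁻¹
  B. [strain rate] = s⁻¹
  C. [kinetic energy] = kg·m²·s⁻²
  D. N = kg·m·s⁻²
  E. kg·m⁻¹·s⁻²  ← same
Only E. matches kg·m⁻¹·s⁻².

E.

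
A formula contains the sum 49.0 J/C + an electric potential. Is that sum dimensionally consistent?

Yes

Dimensions:
  49.0 J/C:  J·C⁻¹ = N·m·(s·A)⁻¹ = kg·m²·s⁻³·A⁻¹
  an electric potential:  [electric potential] = kg·m²·s⁻³·A⁻¹
Both are kg·m²·s⁻³·A⁻¹, so they have the same dimensions and can be added.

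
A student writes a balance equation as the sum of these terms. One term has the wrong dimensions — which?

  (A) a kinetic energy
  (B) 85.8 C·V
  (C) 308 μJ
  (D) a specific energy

Reduce each to base SI dimensions:
  (A) [kinetic energy] = kg·m²·s⁻²
  (B) C·V = s·A·J·C⁻¹ = kg·m²·s⁻²
  (C) J = N·m = kg·m²·s⁻²
  (D) [specific energy] = m²·s⁻²
All reduce to kg·m²·s⁻² except (D), which is m²·s⁻².

(D)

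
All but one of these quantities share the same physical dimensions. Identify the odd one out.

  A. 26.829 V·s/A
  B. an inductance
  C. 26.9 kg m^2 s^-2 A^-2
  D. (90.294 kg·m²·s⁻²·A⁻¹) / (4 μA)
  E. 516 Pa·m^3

Reduce each to base SI dimensions:
  A. V·s·A⁻¹ = J·C⁻¹·s·A⁻¹ = kg·m²·s⁻²·A⁻²
  B. [inductance] = kg·m²·s⁻²·A⁻²
  C. kg·m²·s⁻²·A⁻²
  D. [kg·m²·s⁻²·A⁻¹] / [A] = kg·m²·s⁻²·A⁻²
  E. Pa·m³ = N·m⁻²·m³ = kg·m²·s⁻²
All reduce to kg·m²·s⁻²·A⁻² except E., which is kg·m²·s⁻².

E.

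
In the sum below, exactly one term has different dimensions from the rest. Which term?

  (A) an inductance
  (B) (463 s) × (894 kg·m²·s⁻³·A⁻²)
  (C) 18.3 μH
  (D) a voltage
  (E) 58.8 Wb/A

(D)

Reduce each to base SI dimensions:
  (A) [inductance] = kg·m²·s⁻²·A⁻²
  (B) [s] · [kg·m²·s⁻³·A⁻²] = kg·m²·s⁻²·A⁻²
  (C) H = V·s·A⁻¹ = kg·m²·s⁻²·A⁻²
  (D) [voltage] = kg·m²·s⁻³·A⁻¹
  (E) Wb·A⁻¹ = V·s·A⁻¹ = kg·m²·s⁻²·A⁻²
All reduce to kg·m²·s⁻²·A⁻² except (D), which is kg·m²·s⁻³·A⁻¹.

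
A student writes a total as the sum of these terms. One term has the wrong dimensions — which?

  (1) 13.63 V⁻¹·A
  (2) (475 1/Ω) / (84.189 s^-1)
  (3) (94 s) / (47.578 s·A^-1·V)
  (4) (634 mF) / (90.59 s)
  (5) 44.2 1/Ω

Expand each in SI base units:
  (1) A·V⁻¹ = A·(J·C⁻¹)⁻¹ = kg⁻¹·m⁻²·s³·A²
  (2) [kg⁻¹·m⁻²·s³·A²] / [s⁻¹] = kg⁻¹·m⁻²·s⁴·A²
  (3) [s] / [kg·m²·s⁻²·A⁻²] = kg⁻¹·m⁻²·s³·A²
  (4) [kg⁻¹·m⁻²·s⁴·A²] / [s] = kg⁻¹·m⁻²·s³·A²
  (5) Ω⁻¹ = (V·A⁻¹)⁻¹ = kg⁻¹·m⁻²·s³·A²
All reduce to kg⁻¹·m⁻²·s³·A² except (2), which is kg⁻¹·m⁻²·s⁴·A².

(2)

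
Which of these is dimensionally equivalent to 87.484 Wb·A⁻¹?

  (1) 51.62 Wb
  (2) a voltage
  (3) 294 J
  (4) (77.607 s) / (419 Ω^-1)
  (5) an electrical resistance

(4)

Reference: Wb·A⁻¹ = V·s·A⁻¹ = kg·m²·s⁻²·A⁻².
Each option:
  (1) Wb = V·s = kg·m²·s⁻²·A⁻¹
  (2) [voltage] = kg·m²·s⁻³·A⁻¹
  (3) J = N·m = kg·m²·s⁻²
  (4) [s] / [kg⁻¹·m⁻²·s³·A²] = kg·m²·s⁻²·A⁻²  ← same
  (5) [electrical resistance] = kg·m²·s⁻³·A⁻²
Only (4) matches kg·m²·s⁻²·A⁻².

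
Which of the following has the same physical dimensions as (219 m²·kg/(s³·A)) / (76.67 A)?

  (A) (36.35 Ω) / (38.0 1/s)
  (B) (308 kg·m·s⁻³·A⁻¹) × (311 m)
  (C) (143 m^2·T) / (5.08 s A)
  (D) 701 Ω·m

Reference: [kg·m²·s⁻³·A⁻¹] / [A] = kg·m²·s⁻³·A⁻².
Each option:
  (A) [kg·m²·s⁻³·A⁻²] / [s⁻¹] = kg·m²·s⁻²·A⁻²
  (B) [kg·m·s⁻³·A⁻¹] · [m] = kg·m²·s⁻³·A⁻¹
  (C) [kg·m²·s⁻²·A⁻¹] / [s·A] = kg·m²·s⁻³·A⁻²  ← same
  (D) Ω·m = V·A⁻¹·m = kg·m³·s⁻³·A⁻²
Only (C) matches kg·m²·s⁻³·A⁻².

(C)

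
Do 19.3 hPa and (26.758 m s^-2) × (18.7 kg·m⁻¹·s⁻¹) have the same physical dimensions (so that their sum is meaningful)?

Reduce each to base SI dimensions:
  19.3 hPa:  Pa = N·m⁻² = kg·m⁻¹·s⁻²
  (26.758 m s^-2) × (18.7 kg·m⁻¹·s⁻¹):  [m·s⁻²] · [kg·m⁻¹·s⁻¹] = kg·s⁻³
kg·m⁻¹·s⁻² ≠ kg·s⁻³, so they cannot be added.

No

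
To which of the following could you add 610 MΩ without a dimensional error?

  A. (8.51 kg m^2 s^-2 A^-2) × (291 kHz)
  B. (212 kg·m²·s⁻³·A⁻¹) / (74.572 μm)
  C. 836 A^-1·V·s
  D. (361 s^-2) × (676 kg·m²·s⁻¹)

A.

Reference: Ω = V·A⁻¹ = kg·m²·s⁻³·A⁻².
Each option:
  A. [kg·m²·s⁻²·A⁻²] · [s⁻¹] = kg·m²·s⁻³·A⁻²  ← same
  B. [kg·m²·s⁻³·A⁻¹] / [m] = kg·m·s⁻³·A⁻¹
  C. V·s·A⁻¹ = J·C⁻¹·s·A⁻¹ = kg·m²·s⁻²·A⁻²
  D. [s⁻²] · [kg·m²·s⁻¹] = kg·m²·s⁻³
Only A. matches kg·m²·s⁻³·A⁻².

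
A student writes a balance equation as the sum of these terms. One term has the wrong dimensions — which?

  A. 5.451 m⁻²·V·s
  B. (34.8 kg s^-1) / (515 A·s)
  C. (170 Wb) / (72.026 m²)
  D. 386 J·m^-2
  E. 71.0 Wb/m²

Reduce each to base SI dimensions:
  A. V·s·m⁻² = J·C⁻¹·s·m⁻² = kg·s⁻²·A⁻¹
  B. [kg·s⁻¹] / [s·A] = kg·s⁻²·A⁻¹
  C. [kg·m²·s⁻²·A⁻¹] / [m²] = kg·s⁻²·A⁻¹
  D. J·m⁻² = N·m·m⁻² = kg·s⁻²
  E. Wb·m⁻² = V·s·m⁻² = kg·s⁻²·A⁻¹
All reduce to kg·s⁻²·A⁻¹ except D., which is kg·s⁻².

D.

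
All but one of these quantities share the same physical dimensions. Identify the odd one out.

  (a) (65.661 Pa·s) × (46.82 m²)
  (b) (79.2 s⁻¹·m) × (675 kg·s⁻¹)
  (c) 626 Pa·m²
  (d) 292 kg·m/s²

(a)

Work out the base dimensions of each:
  (a) [kg·m⁻¹·s⁻¹] · [m²] = kg·m·s⁻¹
  (b) [m·s⁻¹] · [kg·s⁻¹] = kg·m·s⁻²
  (c) Pa·m² = N·m⁻²·m² = kg·m·s⁻²
  (d) kg·m·s⁻²
All reduce to kg·m·s⁻² except (a), which is kg·m·s⁻¹.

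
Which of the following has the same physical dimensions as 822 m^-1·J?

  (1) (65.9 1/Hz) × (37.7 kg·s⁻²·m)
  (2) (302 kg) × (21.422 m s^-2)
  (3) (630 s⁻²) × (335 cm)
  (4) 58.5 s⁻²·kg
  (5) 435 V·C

Reference: J·m⁻¹ = N·m·m⁻¹ = kg·m·s⁻².
Each option:
  (1) [s] · [kg·m·s⁻²] = kg·m·s⁻¹
  (2) [kg] · [m·s⁻²] = kg·m·s⁻²  ← same
  (3) [s⁻²] · [m] = m·s⁻²
  (4) kg·s⁻²
  (5) C·V = s·A·J·C⁻¹ = kg·m²·s⁻²
Only (2) matches kg·m·s⁻².

(2)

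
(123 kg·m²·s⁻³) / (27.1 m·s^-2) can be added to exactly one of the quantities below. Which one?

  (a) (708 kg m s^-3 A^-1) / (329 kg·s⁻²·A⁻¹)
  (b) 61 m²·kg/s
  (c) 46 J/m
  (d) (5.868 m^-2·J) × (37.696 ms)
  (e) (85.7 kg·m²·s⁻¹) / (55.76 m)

Reference: [kg·m²·s⁻³] / [m·s⁻²] = kg·m·s⁻¹.
Each option:
  (a) [kg·m·s⁻³·A⁻¹] / [kg·s⁻²·A⁻¹] = m·s⁻¹
  (b) kg·m²·s⁻¹
  (c) J·m⁻¹ = N·m·m⁻¹ = kg·m·s⁻²
  (d) [kg·s⁻²] · [s] = kg·s⁻¹
  (e) [kg·m²·s⁻¹] / [m] = kg·m·s⁻¹  ← same
Only (e) matches kg·m·s⁻¹.

(e)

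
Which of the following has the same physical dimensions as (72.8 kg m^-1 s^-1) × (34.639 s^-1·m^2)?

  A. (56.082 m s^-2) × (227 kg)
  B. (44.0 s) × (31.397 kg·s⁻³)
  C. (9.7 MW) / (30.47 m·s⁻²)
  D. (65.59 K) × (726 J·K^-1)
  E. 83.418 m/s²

A.

Reference: [kg·m⁻¹·s⁻¹] · [m²·s⁻¹] = kg·m·s⁻².
Each option:
  A. [m·s⁻²] · [kg] = kg·m·s⁻²  ← same
  B. [s] · [kg·s⁻³] = kg·s⁻²
  C. [kg·m²·s⁻³] / [m·s⁻²] = kg·m·s⁻¹
  D. [K] · [kg·m²·s⁻²·K⁻¹] = kg·m²·s⁻²
  E. m·s⁻²
Only A. matches kg·m·s⁻².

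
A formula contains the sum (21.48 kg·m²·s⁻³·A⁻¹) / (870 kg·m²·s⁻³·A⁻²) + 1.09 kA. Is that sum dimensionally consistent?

Yes

Work out the base dimensions of each:
  (21.48 kg·m²·s⁻³·A⁻¹) / (870 kg·m²·s⁻³·A⁻²):  [kg·m²·s⁻³·A⁻¹] / [kg·m²·s⁻³·A⁻²] = A
  1.09 kA:  A
Both are A, so they have the same dimensions and can be added.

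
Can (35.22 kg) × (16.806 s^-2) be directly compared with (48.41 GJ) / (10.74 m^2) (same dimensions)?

Yes

Reduce each to base SI dimensions:
  (35.22 kg) × (16.806 s^-2):  [kg] · [s⁻²] = kg·s⁻²
  (48.41 GJ) / (10.74 m^2):  [kg·m²·s⁻²] / [m²] = kg·s⁻²
Both are kg·s⁻², so they have the same dimensions and can be added.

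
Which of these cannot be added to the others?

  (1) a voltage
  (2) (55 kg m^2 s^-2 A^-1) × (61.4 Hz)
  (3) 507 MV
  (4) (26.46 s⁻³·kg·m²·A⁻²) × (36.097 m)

(4)

Reduce each to base SI dimensions:
  (1) [voltage] = kg·m²·s⁻³·A⁻¹
  (2) [kg·m²·s⁻²·A⁻¹] · [s⁻¹] = kg·m²·s⁻³·A⁻¹
  (3) V = J·C⁻¹ = kg·m²·s⁻³·A⁻¹
  (4) [kg·m²·s⁻³·A⁻²] · [m] = kg·m³·s⁻³·A⁻²
All reduce to kg·m²·s⁻³·A⁻¹ except (4), which is kg·m³·s⁻³·A⁻².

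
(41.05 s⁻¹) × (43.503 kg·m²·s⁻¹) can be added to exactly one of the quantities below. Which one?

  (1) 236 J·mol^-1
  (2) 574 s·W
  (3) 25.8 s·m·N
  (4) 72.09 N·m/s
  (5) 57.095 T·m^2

(2)

Reference: [s⁻¹] · [kg·m²·s⁻¹] = kg·m²·s⁻².
Each option:
  (1) J·mol⁻¹ = N·m·mol⁻¹ = kg·m²·s⁻²·mol⁻¹
  (2) W·s = J·s⁻¹·s = kg·m²·s⁻²  ← same
  (3) N·m·s = kg·m·s⁻²·m·s = kg·m²·s⁻¹
  (4) N·m·s⁻¹ = kg·m·s⁻²·m·s⁻¹ = kg·m²·s⁻³
  (5) T·m² = Wb·m⁻²·m² = kg·m²·s⁻²·A⁻¹
Only (2) matches kg·m²·s⁻².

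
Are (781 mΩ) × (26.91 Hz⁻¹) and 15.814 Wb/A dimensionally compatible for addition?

Work out the base dimensions of each:
  (781 mΩ) × (26.91 Hz⁻¹):  [kg·m²·s⁻³·A⁻²] · [s] = kg·m²·s⁻²·A⁻²
  15.814 Wb/A:  Wb·A⁻¹ = V·s·A⁻¹ = kg·m²·s⁻²·A⁻²
Both are kg·m²·s⁻²·A⁻², so they have the same dimensions and can be added.

Yes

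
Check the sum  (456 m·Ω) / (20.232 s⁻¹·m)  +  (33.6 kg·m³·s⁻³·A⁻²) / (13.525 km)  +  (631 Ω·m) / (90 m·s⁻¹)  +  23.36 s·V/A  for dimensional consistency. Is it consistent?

No

Dimensions:
  (456 m·Ω) / (20.232 s⁻¹·m):  [kg·m³·s⁻³·A⁻²] / [m·s⁻¹] = kg·m²·s⁻²·A⁻²
  (33.6 kg·m³·s⁻³·A⁻²) / (13.525 km):  [kg·m³·s⁻³·A⁻²] / [m] = kg·m²·s⁻³·A⁻²
  (631 Ω·m) / (90 m·s⁻¹):  [kg·m³·s⁻³·A⁻²] / [m·s⁻¹] = kg·m²·s⁻²·A⁻²
  23.36 s·V/A:  V·s·A⁻¹ = J·C⁻¹·s·A⁻¹ = kg·m²·s⁻²·A⁻²
The terms do not share a single dimension (kg·m²·s⁻²·A⁻² vs kg·m²·s⁻³·A⁻²).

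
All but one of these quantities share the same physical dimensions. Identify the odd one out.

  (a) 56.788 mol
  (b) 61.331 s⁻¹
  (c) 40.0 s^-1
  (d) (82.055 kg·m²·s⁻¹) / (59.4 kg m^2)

(a)

In SI base units:
  (a) mol
  (b) s⁻¹
  (c) s⁻¹
  (d) [kg·m²·s⁻¹] / [kg·m²] = s⁻¹
All reduce to s⁻¹ except (a), which is mol.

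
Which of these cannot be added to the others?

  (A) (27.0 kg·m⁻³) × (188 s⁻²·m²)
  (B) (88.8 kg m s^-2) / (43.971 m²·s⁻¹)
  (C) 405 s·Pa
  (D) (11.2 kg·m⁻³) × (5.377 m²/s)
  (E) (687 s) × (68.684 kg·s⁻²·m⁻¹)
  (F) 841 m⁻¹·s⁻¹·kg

(A)

Dimensions:
  (A) [kg·m⁻³] · [m²·s⁻²] = kg·m⁻¹·s⁻²
  (B) [kg·m·s⁻²] / [m²·s⁻¹] = kg·m⁻¹·s⁻¹
  (C) Pa·s = N·m⁻²·s = kg·m⁻¹·s⁻¹
  (D) [kg·m⁻³] · [m²·s⁻¹] = kg·m⁻¹·s⁻¹
  (E) [s] · [kg·m⁻¹·s⁻²] = kg·m⁻¹·s⁻¹
  (F) kg·m⁻¹·s⁻¹
All reduce to kg·m⁻¹·s⁻¹ except (A), which is kg·m⁻¹·s⁻².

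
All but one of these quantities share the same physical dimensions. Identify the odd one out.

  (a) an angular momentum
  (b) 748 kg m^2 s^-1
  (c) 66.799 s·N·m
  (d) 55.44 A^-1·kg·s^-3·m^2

Expand each in SI base units:
  (a) [angular momentum] = kg·m²·s⁻¹
  (b) kg·m²·s⁻¹
  (c) N·m·s = kg·m·s⁻²·m·s = kg·m²·s⁻¹
  (d) kg·m²·s⁻³·A⁻¹
All reduce to kg·m²·s⁻¹ except (d), which is kg·m²·s⁻³·A⁻¹.

(d)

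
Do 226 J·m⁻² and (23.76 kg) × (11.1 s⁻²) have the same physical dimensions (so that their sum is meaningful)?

Dimensions:
  226 J·m⁻²:  J·m⁻² = N·m·m⁻² = kg·s⁻²
  (23.76 kg) × (11.1 s⁻²):  [kg] · [s⁻²] = kg·s⁻²
Both are kg·s⁻², so they have the same dimensions and can be added.

Yes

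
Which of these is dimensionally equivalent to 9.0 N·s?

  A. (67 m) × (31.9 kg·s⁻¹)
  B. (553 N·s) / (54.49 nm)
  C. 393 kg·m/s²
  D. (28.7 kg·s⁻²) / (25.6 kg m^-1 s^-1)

Reference: N·s = kg·m·s⁻²·s = kg·m·s⁻¹.
Each option:
  A. [m] · [kg·s⁻¹] = kg·m·s⁻¹  ← same
  B. [kg·m·s⁻¹] / [m] = kg·s⁻¹
  C. kg·m·s⁻²
  D. [kg·s⁻²] / [kg·m⁻¹·s⁻¹] = m·s⁻¹
Only A. matches kg·m·s⁻¹.

A.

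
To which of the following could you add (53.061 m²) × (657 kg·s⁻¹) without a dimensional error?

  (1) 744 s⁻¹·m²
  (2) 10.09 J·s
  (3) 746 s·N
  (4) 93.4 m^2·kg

(2)

Reference: [m²] · [kg·s⁻¹] = kg·m²·s⁻¹.
Each option:
  (1) m²·s⁻¹
  (2) J·s = N·m·s = kg·m²·s⁻¹  ← same
  (3) N·s = kg·m·s⁻²·s = kg·m·s⁻¹
  (4) kg·m²
Only (2) matches kg·m²·s⁻¹.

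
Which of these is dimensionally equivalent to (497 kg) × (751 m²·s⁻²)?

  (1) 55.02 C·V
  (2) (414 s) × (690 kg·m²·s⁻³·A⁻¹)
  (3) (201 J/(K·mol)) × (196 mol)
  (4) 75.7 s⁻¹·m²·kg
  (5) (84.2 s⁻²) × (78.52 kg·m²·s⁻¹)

Reference: [kg] · [m²·s⁻²] = kg·m²·s⁻².
Each option:
  (1) C·V = s·A·J·C⁻¹ = kg·m²·s⁻²  ← same
  (2) [s] · [kg·m²·s⁻³·A⁻¹] = kg·m²·s⁻²·A⁻¹
  (3) [kg·m²·s⁻²·K⁻¹·mol⁻¹] · [mol] = kg·m²·s⁻²·K⁻¹
  (4) kg·m²·s⁻¹
  (5) [s⁻²] · [kg·m²·s⁻¹] = kg·m²·s⁻³
Only (1) matches kg·m²·s⁻².

(1)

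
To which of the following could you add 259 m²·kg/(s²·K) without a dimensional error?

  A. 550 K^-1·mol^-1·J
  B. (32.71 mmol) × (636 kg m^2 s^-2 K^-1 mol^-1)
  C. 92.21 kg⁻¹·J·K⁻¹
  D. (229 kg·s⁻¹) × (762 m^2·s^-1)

B.

Reference: kg·m²·s⁻²·K⁻¹.
Each option:
  A. J·mol⁻¹·K⁻¹ = N·m·mol⁻¹·K⁻¹ = kg·m²·s⁻²·K⁻¹·mol⁻¹
  B. [mol] · [kg·m²·s⁻²·K⁻¹·mol⁻¹] = kg·m²·s⁻²·K⁻¹  ← same
  C. J·kg⁻¹·K⁻¹ = N·m·kg⁻¹·K⁻¹ = m²·s⁻²·K⁻¹
  D. [kg·s⁻¹] · [m²·s⁻¹] = kg·m²·s⁻²
Only B. matches kg·m²·s⁻²·K⁻¹.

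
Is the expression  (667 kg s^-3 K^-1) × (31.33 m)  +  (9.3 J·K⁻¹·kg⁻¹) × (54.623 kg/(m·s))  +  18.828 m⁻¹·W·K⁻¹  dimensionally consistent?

Yes

Dimensions:
  (667 kg s^-3 K^-1) × (31.33 m):  [kg·s⁻³·K⁻¹] · [m] = kg·m·s⁻³·K⁻¹
  (9.3 J·K⁻¹·kg⁻¹) × (54.623 kg/(m·s)):  [m²·s⁻²·K⁻¹] · [kg·m⁻¹·s⁻¹] = kg·m·s⁻³·K⁻¹
  18.828 m⁻¹·W·K⁻¹:  W·m⁻¹·K⁻¹ = J·s⁻¹·m⁻¹·K⁻¹ = kg·m·s⁻³·K⁻¹
Every term reduces to kg·m·s⁻³·K⁻¹.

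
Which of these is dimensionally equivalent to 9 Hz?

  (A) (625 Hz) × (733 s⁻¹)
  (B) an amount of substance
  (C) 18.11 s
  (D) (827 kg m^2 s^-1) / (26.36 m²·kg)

Reference: Hz = s⁻¹.
Each option:
  (A) [s⁻¹] · [s⁻¹] = s⁻²
  (B) [amount of substance] = mol
  (C) s
  (D) [kg·m²·s⁻¹] / [kg·m²] = s⁻¹  ← same
Only (D) matches s⁻¹.

(D)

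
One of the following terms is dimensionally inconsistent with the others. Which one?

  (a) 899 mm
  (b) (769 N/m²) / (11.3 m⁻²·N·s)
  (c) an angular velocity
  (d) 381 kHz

Expand each in SI base units:
  (a) m
  (b) [kg·m⁻¹·s⁻²] / [kg·m⁻¹·s⁻¹] = s⁻¹
  (c) [angular velocity] = s⁻¹
  (d) Hz = s⁻¹
All reduce to s⁻¹ except (a), which is m.

(a)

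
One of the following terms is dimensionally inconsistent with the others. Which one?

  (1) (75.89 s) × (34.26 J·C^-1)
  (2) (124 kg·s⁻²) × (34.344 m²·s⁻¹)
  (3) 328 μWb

(2)

Dimensions:
  (1) [s] · [kg·m²·s⁻³·A⁻¹] = kg·m²·s⁻²·A⁻¹
  (2) [kg·s⁻²] · [m²·s⁻¹] = kg·m²·s⁻³
  (3) Wb = V·s = kg·m²·s⁻²·A⁻¹
All reduce to kg·m²·s⁻²·A⁻¹ except (2), which is kg·m²·s⁻³.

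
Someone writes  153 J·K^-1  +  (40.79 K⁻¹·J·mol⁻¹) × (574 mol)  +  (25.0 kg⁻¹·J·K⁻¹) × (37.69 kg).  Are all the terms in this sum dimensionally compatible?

In SI base units:
  153 J·K^-1:  J·K⁻¹ = N·m·K⁻¹ = kg·m²·s⁻²·K⁻¹
  (40.79 K⁻¹·J·mol⁻¹) × (574 mol):  [kg·m²·s⁻²·K⁻¹·mol⁻¹] · [mol] = kg·m²·s⁻²·K⁻¹
  (25.0 kg⁻¹·J·K⁻¹) × (37.69 kg):  [m²·s⁻²·K⁻¹] · [kg] = kg·m²·s⁻²·K⁻¹
Every term reduces to kg·m²·s⁻²·K⁻¹.

Yes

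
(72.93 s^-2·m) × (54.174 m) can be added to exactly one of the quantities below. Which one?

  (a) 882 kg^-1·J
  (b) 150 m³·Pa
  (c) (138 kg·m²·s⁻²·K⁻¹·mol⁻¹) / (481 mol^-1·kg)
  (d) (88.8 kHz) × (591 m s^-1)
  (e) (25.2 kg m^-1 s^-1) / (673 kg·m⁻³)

Reference: [m·s⁻²] · [m] = m²·s⁻².
Each option:
  (a) J·kg⁻¹ = N·m·kg⁻¹ = m²·s⁻²  ← same
  (b) Pa·m³ = N·m⁻²·m³ = kg·m²·s⁻²
  (c) [kg·m²·s⁻²·K⁻¹·mol⁻¹] / [kg·mol⁻¹] = m²·s⁻²·K⁻¹
  (d) [s⁻¹] · [m·s⁻¹] = m·s⁻²
  (e) [kg·m⁻¹·s⁻¹] / [kg·m⁻³] = m²·s⁻¹
Only (a) matches m²·s⁻².

(a)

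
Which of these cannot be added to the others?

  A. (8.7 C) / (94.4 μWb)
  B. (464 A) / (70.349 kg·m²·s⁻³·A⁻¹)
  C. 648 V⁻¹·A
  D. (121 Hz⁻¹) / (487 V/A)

Expand each in SI base units:
  A. [s·A] / [kg·m²·s⁻²·A⁻¹] = kg⁻¹·m⁻²·s³·A²
  B. [A] / [kg·m²·s⁻³·A⁻¹] = kg⁻¹·m⁻²·s³·A²
  C. A·V⁻¹ = A·(J·C⁻¹)⁻¹ = kg⁻¹·m⁻²·s³·A²
  D. [s] / [kg·m²·s⁻³·A⁻²] = kg⁻¹·m⁻²·s⁴·A²
All reduce to kg⁻¹·m⁻²·s³·A² except D., which is kg⁻¹·m⁻²·s⁴·A².

D.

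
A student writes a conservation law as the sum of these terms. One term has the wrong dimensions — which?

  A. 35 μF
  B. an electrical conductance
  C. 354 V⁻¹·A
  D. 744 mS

A.

Reduce each to base SI dimensions:
  A. F = C·V⁻¹ = kg⁻¹·m⁻²·s⁴·A²
  B. [electrical conductance] = kg⁻¹·m⁻²·s³·A²
  C. A·V⁻¹ = A·(J·C⁻¹)⁻¹ = kg⁻¹·m⁻²·s³·A²
  D. S = Ω⁻¹ = kg⁻¹·m⁻²·s³·A²
All reduce to kg⁻¹·m⁻²·s³·A² except A., which is kg⁻¹·m⁻²·s⁴·A².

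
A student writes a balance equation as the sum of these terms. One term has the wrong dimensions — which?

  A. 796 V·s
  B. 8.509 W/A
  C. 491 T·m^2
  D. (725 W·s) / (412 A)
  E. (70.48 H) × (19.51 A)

Dimensions:
  A. V·s = J·C⁻¹·s = kg·m²·s⁻²·A⁻¹
  B. W·A⁻¹ = J·s⁻¹·A⁻¹ = kg·m²·s⁻³·A⁻¹
  C. T·m² = Wb·m⁻²·m² = kg·m²·s⁻²·A⁻¹
  D. [kg·m²·s⁻²] / [A] = kg·m²·s⁻²·A⁻¹
  E. [kg·m²·s⁻²·A⁻²] · [A] = kg·m²·s⁻²·A⁻¹
All reduce to kg·m²·s⁻²·A⁻¹ except B., which is kg·m²·s⁻³·A⁻¹.

B.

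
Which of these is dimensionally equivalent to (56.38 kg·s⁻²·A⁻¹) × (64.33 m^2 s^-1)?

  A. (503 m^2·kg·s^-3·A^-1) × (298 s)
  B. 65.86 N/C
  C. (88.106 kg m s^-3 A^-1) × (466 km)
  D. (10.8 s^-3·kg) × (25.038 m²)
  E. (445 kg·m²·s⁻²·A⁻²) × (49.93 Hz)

C.

Reference: [kg·s⁻²·A⁻¹] · [m²·s⁻¹] = kg·m²·s⁻³·A⁻¹.
Each option:
  A. [kg·m²·s⁻³·A⁻¹] · [s] = kg·m²·s⁻²·A⁻¹
  B. N·C⁻¹ = kg·m·s⁻²·(s·A)⁻¹ = kg·m·s⁻³·A⁻¹
  C. [kg·m·s⁻³·A⁻¹] · [m] = kg·m²·s⁻³·A⁻¹  ← same
  D. [kg·s⁻³] · [m²] = kg·m²·s⁻³
  E. [kg·m²·s⁻²·A⁻²] · [s⁻¹] = kg·m²·s⁻³·A⁻²
Only C. matches kg·m²·s⁻³·A⁻¹.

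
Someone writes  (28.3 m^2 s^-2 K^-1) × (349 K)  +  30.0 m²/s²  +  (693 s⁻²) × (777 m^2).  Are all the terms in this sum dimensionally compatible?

In SI base units:
  (28.3 m^2 s^-2 K^-1) × (349 K):  [m²·s⁻²·K⁻¹] · [K] = m²·s⁻²
  30.0 m²/s²:  m²·s⁻²
  (693 s⁻²) × (777 m^2):  [s⁻²] · [m²] = m²·s⁻²
Every term reduces to m²·s⁻².

Yes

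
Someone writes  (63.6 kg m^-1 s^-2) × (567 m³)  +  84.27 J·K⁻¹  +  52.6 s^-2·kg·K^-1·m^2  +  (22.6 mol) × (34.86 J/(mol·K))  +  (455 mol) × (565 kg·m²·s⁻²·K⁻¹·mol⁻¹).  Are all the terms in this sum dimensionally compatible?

Reduce each to base SI dimensions:
  (63.6 kg m^-1 s^-2) × (567 m³):  [kg·m⁻¹·s⁻²] · [m³] = kg·m²·s⁻²
  84.27 J·K⁻¹:  J·K⁻¹ = N·m·K⁻¹ = kg·m²·s⁻²·K⁻¹
  52.6 s^-2·kg·K^-1·m^2:  kg·m²·s⁻²·K⁻¹
  (22.6 mol) × (34.86 J/(mol·K)):  [mol] · [kg·m²·s⁻²·K⁻¹·mol⁻¹] = kg·m²·s⁻²·K⁻¹
  (455 mol) × (565 kg·m²·s⁻²·K⁻¹·mol⁻¹):  [mol] · [kg·m²·s⁻²·K⁻¹·mol⁻¹] = kg·m²·s⁻²·K⁻¹
The terms do not share a single dimension (kg·m²·s⁻² vs kg·m²·s⁻²·K⁻¹).

No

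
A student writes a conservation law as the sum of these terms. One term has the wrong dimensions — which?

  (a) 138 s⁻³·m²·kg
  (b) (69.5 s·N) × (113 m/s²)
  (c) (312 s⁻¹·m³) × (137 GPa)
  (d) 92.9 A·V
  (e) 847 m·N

(e)

Expand each in SI base units:
  (a) kg·m²·s⁻³
  (b) [kg·m·s⁻¹] · [m·s⁻²] = kg·m²·s⁻³
  (c) [m³·s⁻¹] · [kg·m⁻¹·s⁻²] = kg·m²·s⁻³
  (d) V·A = J·C⁻¹·A = kg·m²·s⁻³
  (e) N·m = kg·m·s⁻²·m = kg·m²·s⁻²
All reduce to kg·m²·s⁻³ except (e), which is kg·m²·s⁻².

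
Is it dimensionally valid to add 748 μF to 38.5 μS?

Reduce each to base SI dimensions:
  748 μF:  F = C·V⁻¹ = kg⁻¹·m⁻²·s⁴·A²
  38.5 μS:  S = Ω⁻¹ = kg⁻¹·m⁻²·s³·A²
kg⁻¹·m⁻²·s⁴·A² ≠ kg⁻¹·m⁻²·s³·A², so they cannot be added.

No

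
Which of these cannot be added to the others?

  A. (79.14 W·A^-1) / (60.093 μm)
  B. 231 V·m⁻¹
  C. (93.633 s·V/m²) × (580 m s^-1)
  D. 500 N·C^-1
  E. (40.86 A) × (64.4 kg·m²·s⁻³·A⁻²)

E.

In SI base units:
  A. [kg·m²·s⁻³·A⁻¹] / [m] = kg·m·s⁻³·A⁻¹
  B. V·m⁻¹ = J·C⁻¹·m⁻¹ = kg·m·s⁻³·A⁻¹
  C. [kg·s⁻²·A⁻¹] · [m·s⁻¹] = kg·m·s⁻³·A⁻¹
  D. N·C⁻¹ = kg·m·s⁻²·(s·A)⁻¹ = kg·m·s⁻³·A⁻¹
  E. [A] · [kg·m²·s⁻³·A⁻²] = kg·m²·s⁻³·A⁻¹
All reduce to kg·m·s⁻³·A⁻¹ except E., which is kg·m²·s⁻³·A⁻¹.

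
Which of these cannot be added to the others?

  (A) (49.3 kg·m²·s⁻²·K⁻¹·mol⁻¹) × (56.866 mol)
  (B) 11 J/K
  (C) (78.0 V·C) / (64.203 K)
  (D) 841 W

Work out the base dimensions of each:
  (A) [kg·m²·s⁻²·K⁻¹·mol⁻¹] · [mol] = kg·m²·s⁻²·K⁻¹
  (B) J·K⁻¹ = N·m·K⁻¹ = kg·m²·s⁻²·K⁻¹
  (C) [kg·m²·s⁻²] / [K] = kg·m²·s⁻²·K⁻¹
  (D) W = J·s⁻¹ = kg·m²·s⁻³
All reduce to kg·m²·s⁻²·K⁻¹ except (D), which is kg·m²·s⁻³.

(D)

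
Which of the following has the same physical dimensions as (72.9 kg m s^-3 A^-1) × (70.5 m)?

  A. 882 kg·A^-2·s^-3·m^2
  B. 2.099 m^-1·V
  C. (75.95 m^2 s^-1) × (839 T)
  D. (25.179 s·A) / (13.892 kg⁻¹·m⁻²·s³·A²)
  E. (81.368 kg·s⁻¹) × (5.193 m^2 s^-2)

C.

Reference: [kg·m·s⁻³·A⁻¹] · [m] = kg·m²·s⁻³·A⁻¹.
Each option:
  A. kg·m²·s⁻³·A⁻²
  B. V·m⁻¹ = J·C⁻¹·m⁻¹ = kg·m·s⁻³·A⁻¹
  C. [m²·s⁻¹] · [kg·s⁻²·A⁻¹] = kg·m²·s⁻³·A⁻¹  ← same
  D. [s·A] / [kg⁻¹·m⁻²·s³·A²] = kg·m²·s⁻²·A⁻¹
  E. [kg·s⁻¹] · [m²·s⁻²] = kg·m²·s⁻³
Only C. matches kg·m²·s⁻³·A⁻¹.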